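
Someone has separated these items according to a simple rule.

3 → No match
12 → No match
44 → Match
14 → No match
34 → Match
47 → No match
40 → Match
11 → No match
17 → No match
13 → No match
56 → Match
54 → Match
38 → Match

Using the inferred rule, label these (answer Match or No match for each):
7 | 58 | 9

No match, Match, No match

Every 'Match' example satisfies: even AND at least 17. None of the 'No match' examples do.
7: 7 is odd, 7 < 17, does not fit → No match. 58: 58 is even, 58 ≥ 17, has this property → Match. 9: 9 is odd, 9 < 17, does not fit → No match.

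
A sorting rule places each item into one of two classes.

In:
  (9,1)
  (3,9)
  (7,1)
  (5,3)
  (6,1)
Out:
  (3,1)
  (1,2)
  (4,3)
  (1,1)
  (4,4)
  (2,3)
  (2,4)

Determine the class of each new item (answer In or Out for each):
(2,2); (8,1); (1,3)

Out, In, Out

The pattern is that an item is 'In' exactly when: max ≥ 5.
(2,2): max 2 — does not fit, so Out.
(8,1): max 8 — qualifies, so In.
(1,3): max 3 — does not fit, so Out.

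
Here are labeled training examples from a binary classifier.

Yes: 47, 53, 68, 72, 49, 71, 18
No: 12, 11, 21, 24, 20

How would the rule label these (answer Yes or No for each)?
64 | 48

Yes, Yes

'Yes' ⟺ digit sum ≥ 7.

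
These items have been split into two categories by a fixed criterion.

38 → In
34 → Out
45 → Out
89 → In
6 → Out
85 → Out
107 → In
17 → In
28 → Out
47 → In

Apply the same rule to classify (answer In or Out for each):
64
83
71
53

Out, In, In, In

'In' ⟺ ≡ 2 (mod 3).
64 — 64 mod 3 = 1, hence Out.
83 — 83 mod 3 = 2, hence In.
71 — 71 mod 3 = 2, hence In.
53 — 53 mod 3 = 2, hence In.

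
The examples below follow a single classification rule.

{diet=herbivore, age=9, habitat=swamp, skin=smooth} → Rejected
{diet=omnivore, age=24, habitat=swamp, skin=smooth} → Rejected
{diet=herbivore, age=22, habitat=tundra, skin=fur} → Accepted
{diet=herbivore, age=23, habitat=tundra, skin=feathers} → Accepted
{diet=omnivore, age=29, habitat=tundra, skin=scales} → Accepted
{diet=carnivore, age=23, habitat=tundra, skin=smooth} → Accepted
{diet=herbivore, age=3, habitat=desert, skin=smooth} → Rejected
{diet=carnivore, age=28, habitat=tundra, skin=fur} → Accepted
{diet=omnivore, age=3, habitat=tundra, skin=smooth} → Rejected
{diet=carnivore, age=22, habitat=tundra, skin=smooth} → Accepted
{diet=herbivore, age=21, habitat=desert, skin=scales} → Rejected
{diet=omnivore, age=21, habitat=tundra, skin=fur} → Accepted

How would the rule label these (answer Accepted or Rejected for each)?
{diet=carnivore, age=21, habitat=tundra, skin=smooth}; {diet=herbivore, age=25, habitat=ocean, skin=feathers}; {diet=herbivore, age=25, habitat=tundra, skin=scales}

The common property of the 'Accepted' items is: habitat is tundra AND age ≥ 9. No 'Rejected' item has it.

Accepted, Rejected, Accepted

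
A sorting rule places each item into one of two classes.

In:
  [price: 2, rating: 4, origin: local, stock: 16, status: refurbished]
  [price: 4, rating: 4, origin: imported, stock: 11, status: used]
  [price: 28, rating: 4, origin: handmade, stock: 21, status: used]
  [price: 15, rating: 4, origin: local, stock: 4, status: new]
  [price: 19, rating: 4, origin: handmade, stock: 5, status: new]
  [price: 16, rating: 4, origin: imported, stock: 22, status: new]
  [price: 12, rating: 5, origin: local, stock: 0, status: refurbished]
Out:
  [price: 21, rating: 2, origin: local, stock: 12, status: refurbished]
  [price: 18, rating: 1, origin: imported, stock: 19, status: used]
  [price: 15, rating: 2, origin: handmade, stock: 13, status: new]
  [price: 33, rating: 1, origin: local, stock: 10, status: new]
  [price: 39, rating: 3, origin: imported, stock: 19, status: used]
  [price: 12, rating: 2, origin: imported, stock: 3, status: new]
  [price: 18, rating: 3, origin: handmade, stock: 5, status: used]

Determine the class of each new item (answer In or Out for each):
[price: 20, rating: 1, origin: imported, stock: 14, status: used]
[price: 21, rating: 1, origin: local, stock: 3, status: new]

The common property of the 'In' items is: rating ≥ 4. No 'Out' item has it.

Out, Out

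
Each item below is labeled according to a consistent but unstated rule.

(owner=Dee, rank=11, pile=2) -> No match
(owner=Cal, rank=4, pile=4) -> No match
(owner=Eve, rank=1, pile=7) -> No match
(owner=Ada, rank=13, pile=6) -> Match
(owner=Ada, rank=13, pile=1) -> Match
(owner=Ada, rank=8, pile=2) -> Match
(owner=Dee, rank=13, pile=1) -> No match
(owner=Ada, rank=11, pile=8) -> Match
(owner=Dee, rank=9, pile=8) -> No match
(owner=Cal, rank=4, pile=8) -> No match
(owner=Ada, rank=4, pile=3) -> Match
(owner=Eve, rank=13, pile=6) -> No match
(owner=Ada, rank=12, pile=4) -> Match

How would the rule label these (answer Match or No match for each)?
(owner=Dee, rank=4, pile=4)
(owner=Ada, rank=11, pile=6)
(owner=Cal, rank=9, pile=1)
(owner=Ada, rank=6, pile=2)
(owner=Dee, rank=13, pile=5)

All 'Match' examples share one property — owner is Ada — and every 'No match' example lacks it.
(owner=Dee, rank=4, pile=4) → owner is Dee → No match.
(owner=Ada, rank=11, pile=6) → owner is Ada → Match.
(owner=Cal, rank=9, pile=1) → owner is Cal → No match.
(owner=Ada, rank=6, pile=2) → owner is Ada → Match.
(owner=Dee, rank=13, pile=5) → owner is Dee → No match.

No match, Match, No match, Match, No match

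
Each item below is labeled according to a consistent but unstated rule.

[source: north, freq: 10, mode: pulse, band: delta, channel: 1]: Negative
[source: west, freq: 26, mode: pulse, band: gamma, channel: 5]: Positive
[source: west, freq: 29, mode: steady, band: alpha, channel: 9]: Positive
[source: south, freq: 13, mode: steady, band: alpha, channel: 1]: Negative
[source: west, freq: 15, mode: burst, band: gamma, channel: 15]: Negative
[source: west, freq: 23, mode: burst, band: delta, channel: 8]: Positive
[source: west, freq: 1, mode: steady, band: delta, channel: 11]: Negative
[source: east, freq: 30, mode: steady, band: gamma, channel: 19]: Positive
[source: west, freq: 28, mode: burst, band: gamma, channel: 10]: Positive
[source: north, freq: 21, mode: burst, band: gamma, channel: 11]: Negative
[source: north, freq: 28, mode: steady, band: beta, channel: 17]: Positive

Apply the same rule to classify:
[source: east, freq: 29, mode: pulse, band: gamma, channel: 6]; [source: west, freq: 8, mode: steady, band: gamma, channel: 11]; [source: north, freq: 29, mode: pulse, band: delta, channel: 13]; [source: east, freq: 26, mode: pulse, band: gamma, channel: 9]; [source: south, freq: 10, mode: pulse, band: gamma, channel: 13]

The rule appears to be: freq ≥ 23.

Positive, Negative, Positive, Positive, Negative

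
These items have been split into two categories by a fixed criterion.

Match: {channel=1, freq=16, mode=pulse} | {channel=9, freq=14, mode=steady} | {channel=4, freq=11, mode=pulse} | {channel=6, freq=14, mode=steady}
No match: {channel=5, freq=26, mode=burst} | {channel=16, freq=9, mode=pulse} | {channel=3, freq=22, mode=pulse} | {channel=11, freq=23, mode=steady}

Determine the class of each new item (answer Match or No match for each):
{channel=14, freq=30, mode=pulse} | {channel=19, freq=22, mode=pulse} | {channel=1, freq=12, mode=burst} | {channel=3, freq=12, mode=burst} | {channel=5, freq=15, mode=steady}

'Match' ⟺ freq ≥ 11 AND freq ≤ 16.

No match, No match, Match, Match, Match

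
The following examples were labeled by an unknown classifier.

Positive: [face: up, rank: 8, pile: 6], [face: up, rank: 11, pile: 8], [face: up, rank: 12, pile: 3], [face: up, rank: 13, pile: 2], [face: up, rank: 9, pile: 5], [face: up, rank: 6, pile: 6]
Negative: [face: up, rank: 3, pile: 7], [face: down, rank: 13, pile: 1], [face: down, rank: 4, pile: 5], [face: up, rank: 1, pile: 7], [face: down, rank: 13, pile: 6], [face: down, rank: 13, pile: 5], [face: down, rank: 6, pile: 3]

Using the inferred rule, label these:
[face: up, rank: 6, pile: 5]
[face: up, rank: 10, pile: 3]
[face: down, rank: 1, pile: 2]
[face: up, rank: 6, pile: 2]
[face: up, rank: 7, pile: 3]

The classifier is using: face is up AND rank ≥ 4.
[face: up, rank: 6, pile: 5]: face is up, rank = 6, passes → Positive. [face: up, rank: 10, pile: 3]: face is up, rank = 10, passes → Positive. [face: down, rank: 1, pile: 2]: face is down, rank = 1, fails the rule → Negative. [face: up, rank: 6, pile: 2]: face is up, rank = 6, passes → Positive. [face: up, rank: 7, pile: 3]: face is up, rank = 7, passes → Positive.

Positive, Positive, Negative, Positive, Positive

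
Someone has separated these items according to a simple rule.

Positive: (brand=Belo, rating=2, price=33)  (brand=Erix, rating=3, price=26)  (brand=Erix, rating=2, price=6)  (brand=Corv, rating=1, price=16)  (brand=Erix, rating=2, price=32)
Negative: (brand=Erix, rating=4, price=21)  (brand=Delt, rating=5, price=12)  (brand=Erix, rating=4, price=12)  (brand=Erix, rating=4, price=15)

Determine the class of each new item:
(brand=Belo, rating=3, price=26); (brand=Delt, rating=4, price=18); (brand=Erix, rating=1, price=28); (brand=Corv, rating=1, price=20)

Positive, Negative, Positive, Positive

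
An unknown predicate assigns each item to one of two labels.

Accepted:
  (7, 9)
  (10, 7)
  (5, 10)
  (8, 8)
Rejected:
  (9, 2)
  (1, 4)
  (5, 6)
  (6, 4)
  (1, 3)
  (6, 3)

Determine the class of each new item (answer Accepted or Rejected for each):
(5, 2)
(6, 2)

The simplest hypothesis consistent with all the labels is: sum ≥ 15.

Rejected, Rejected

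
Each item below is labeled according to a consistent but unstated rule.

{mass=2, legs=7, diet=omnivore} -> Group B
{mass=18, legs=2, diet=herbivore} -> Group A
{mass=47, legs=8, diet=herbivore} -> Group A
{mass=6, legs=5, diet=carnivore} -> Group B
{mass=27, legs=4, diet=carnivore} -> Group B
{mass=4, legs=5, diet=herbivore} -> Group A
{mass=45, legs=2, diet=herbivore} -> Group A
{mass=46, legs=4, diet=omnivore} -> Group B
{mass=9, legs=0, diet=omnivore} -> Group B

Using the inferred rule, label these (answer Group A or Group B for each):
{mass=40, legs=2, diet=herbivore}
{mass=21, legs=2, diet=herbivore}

Group A, Group A

The common property of the 'Group A' items is: diet is herbivore. No 'Group B' item has it.
Group A: {mass=40, legs=2, diet=herbivore}, since diet is herbivore. Group A: {mass=21, legs=2, diet=herbivore}, since diet is herbivore.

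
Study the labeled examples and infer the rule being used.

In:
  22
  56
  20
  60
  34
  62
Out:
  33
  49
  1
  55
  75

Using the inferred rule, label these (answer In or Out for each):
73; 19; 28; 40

Out, Out, In, In

The distinguishing property — even — holds for all the 'In' cases and none of the 'Out' cases.
Out: 73, since 73 is odd. Out: 19, since 19 is odd. In: 28, since 28 is even. In: 40, since 40 is even.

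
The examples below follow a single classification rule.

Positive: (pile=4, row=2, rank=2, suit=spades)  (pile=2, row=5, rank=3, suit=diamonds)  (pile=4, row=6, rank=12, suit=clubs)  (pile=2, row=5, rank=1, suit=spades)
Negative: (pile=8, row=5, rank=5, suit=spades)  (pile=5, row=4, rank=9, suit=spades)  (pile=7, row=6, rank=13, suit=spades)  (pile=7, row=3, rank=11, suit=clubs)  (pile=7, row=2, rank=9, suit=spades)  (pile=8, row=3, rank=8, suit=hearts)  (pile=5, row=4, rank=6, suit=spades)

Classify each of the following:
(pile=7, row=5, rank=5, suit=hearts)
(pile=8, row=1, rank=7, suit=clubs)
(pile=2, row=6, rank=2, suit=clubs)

The rule appears to be: pile ≤ 4.
(pile=7, row=5, rank=5, suit=hearts): pile = 7, fails this test → Negative. (pile=8, row=1, rank=7, suit=clubs): pile = 8, fails this test → Negative. (pile=2, row=6, rank=2, suit=clubs): pile = 2, fits → Positive.

Negative, Negative, Positive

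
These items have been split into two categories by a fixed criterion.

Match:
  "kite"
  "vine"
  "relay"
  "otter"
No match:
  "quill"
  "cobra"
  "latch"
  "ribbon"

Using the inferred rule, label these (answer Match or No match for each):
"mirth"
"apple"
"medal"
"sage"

The classifier is using: contains 'e'.

No match, Match, Match, Match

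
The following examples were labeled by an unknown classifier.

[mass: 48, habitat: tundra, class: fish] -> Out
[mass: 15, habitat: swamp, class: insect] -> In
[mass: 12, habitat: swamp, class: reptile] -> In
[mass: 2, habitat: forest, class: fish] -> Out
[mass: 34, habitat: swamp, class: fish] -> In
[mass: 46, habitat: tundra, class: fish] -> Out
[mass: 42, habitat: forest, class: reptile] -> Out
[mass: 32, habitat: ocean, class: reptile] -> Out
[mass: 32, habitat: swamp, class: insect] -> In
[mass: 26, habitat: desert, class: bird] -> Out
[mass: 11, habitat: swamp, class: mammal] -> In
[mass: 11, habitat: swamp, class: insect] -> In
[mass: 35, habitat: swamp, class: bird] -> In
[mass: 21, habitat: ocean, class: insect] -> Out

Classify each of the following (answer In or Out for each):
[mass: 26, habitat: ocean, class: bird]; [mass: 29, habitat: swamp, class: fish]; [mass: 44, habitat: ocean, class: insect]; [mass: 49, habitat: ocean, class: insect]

Out, In, Out, Out

All 'In' examples share one property — habitat is swamp — and every 'Out' example lacks it.
[mass: 26, habitat: ocean, class: bird]: habitat is ocean, doesn't match → Out.
[mass: 29, habitat: swamp, class: fish]: habitat is swamp, fits → In.
[mass: 44, habitat: ocean, class: insect]: habitat is ocean, doesn't match → Out.
[mass: 49, habitat: ocean, class: insect]: habitat is ocean, doesn't match → Out.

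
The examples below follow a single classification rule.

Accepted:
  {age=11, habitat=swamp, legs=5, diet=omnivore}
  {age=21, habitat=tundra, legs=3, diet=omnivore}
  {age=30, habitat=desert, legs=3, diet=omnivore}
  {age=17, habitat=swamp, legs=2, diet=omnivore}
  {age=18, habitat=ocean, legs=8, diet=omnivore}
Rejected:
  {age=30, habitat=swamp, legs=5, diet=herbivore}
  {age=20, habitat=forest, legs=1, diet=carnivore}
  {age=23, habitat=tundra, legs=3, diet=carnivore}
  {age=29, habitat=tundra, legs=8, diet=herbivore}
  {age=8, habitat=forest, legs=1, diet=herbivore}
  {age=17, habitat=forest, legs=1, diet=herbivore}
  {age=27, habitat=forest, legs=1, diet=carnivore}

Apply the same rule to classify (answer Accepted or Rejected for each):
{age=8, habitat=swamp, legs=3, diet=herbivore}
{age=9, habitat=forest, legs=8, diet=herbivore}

Rejected, Rejected

The simplest hypothesis consistent with all the labels is: diet is omnivore.
{age=8, habitat=swamp, legs=3, diet=herbivore}: Rejected (diet is herbivore).
{age=9, habitat=forest, legs=8, diet=herbivore}: Rejected (diet is herbivore).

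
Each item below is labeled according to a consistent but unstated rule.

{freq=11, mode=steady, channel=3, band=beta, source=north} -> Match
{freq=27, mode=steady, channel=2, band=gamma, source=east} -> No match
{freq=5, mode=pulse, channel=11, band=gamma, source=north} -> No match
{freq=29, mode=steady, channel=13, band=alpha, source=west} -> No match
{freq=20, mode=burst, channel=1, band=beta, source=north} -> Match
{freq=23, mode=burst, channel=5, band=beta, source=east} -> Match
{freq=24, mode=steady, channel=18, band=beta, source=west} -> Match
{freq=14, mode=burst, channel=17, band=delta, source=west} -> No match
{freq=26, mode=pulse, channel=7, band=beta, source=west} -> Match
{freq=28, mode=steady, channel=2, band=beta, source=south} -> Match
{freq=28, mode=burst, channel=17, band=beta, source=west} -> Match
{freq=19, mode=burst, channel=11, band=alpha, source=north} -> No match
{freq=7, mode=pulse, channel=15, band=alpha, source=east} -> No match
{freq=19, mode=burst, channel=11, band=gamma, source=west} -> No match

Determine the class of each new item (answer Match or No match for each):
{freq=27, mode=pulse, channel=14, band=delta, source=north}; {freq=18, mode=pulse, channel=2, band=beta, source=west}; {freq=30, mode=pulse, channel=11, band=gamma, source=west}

No match, Match, No match

Rule: band is beta. This holds for each 'Match' example and fails for each 'No match' one.
{freq=27, mode=pulse, channel=14, band=delta, source=north} → band is delta → No match. {freq=18, mode=pulse, channel=2, band=beta, source=west} → band is beta → Match. {freq=30, mode=pulse, channel=11, band=gamma, source=west} → band is gamma → No match.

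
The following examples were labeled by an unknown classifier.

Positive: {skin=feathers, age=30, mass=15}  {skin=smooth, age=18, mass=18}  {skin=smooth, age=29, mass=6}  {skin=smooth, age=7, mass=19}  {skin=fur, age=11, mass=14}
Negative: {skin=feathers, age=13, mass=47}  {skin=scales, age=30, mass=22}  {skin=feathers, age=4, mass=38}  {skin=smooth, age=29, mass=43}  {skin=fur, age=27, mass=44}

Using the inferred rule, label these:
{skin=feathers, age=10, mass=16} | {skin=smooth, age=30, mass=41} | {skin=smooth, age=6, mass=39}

The common property of the 'Positive' items is: mass ≤ 19. No 'Negative' item has it.
{skin=feathers, age=10, mass=16}: mass = 16, qualifies → Positive. {skin=smooth, age=30, mass=41}: mass = 41, lacks this property → Negative. {skin=smooth, age=6, mass=39}: mass = 39, lacks this property → Negative.

Positive, Negative, Negative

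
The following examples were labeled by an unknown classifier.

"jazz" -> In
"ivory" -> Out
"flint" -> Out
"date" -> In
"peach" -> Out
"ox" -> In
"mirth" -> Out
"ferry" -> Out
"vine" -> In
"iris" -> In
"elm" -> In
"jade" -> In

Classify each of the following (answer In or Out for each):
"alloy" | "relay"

Out, Out

The pattern is that an item is 'In' exactly when: length ≤ 4.
"alloy": length 5 — fails the rule, so Out. "relay": length 5 — fails the rule, so Out.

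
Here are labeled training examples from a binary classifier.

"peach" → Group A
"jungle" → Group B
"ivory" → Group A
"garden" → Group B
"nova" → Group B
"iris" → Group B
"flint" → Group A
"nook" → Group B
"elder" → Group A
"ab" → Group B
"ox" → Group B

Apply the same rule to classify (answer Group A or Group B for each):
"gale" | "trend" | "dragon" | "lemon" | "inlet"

Group B, Group A, Group B, Group A, Group A

One predicate separates the groups cleanly: odd length.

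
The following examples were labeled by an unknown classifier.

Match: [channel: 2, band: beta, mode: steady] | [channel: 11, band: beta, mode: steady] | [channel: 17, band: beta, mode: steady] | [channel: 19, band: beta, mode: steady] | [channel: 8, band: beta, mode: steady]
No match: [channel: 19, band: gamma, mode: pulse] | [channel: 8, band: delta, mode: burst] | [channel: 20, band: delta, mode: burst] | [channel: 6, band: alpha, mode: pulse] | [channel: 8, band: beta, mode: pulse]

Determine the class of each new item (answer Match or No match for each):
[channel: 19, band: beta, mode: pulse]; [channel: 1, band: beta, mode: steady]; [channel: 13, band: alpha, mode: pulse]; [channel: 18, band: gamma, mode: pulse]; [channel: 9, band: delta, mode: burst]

No match, Match, No match, No match, No match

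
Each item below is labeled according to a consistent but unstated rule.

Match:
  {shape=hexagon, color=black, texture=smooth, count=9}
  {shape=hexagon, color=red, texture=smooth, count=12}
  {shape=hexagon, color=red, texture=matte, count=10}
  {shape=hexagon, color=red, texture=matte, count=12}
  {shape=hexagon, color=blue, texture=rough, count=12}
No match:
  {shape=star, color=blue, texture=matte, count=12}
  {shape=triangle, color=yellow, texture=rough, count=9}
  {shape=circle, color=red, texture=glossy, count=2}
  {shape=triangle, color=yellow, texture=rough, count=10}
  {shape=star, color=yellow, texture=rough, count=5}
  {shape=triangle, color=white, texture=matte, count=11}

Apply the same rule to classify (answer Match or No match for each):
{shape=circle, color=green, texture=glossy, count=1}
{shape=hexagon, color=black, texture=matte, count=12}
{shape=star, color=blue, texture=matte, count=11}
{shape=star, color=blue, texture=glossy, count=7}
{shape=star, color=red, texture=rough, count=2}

The pattern is that an item is 'Match' exactly when: shape is hexagon.

No match, Match, No match, No match, No match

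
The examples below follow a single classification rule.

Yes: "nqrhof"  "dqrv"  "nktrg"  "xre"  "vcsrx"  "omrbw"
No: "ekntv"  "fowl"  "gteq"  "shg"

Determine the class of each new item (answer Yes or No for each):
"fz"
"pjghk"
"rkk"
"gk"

No, No, Yes, No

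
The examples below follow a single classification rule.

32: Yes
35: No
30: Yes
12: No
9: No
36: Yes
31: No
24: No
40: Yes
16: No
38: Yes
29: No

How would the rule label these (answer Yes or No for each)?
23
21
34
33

'Yes' ⟺ even AND at least 29.
23: No (23 is odd, 23 < 29). 21: No (21 is odd, 21 < 29). 34: Yes (34 is even, 34 ≥ 29). 33: No (33 is odd, 33 ≥ 29).

No, No, Yes, No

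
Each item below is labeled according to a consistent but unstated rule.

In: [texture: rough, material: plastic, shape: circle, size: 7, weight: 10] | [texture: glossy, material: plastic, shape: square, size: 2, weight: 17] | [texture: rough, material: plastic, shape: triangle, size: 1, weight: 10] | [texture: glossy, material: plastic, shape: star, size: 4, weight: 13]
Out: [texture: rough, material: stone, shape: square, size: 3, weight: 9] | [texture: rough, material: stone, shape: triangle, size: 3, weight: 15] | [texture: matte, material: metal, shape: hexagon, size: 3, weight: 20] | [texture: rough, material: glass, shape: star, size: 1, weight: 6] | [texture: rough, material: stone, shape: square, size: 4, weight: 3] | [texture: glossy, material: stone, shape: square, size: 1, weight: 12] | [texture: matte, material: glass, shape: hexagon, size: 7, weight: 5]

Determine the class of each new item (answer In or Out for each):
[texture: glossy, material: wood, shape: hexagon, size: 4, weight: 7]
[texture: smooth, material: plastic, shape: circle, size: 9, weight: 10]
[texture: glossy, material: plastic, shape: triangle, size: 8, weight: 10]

The distinguishing property — material is plastic — holds for all the 'In' cases and none of the 'Out' cases.
Out: [texture: glossy, material: wood, shape: hexagon, size: 4, weight: 7], since material is wood.
In: [texture: smooth, material: plastic, shape: circle, size: 9, weight: 10], since material is plastic.
In: [texture: glossy, material: plastic, shape: triangle, size: 8, weight: 10], since material is plastic.

Out, In, In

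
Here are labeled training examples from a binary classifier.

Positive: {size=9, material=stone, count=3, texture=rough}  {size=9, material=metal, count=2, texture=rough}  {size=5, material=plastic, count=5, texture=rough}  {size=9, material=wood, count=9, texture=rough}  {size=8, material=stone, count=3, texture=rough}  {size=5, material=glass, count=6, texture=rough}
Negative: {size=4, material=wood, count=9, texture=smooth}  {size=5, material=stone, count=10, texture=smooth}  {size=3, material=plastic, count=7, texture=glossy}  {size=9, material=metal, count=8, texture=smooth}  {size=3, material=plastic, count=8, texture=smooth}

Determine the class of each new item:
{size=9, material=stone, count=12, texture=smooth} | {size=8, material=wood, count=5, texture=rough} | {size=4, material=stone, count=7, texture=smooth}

Checking candidate rules against both groups, what survives is: texture is rough.

Negative, Positive, Negative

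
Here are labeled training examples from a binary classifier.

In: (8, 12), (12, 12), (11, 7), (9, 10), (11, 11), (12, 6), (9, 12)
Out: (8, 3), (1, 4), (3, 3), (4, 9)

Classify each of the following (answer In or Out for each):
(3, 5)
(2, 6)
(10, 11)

The simplest hypothesis consistent with all the labels is: sum ≥ 18.
(3, 5): 3+5 = 8 — doesn't qualify, so Out. (2, 6): 2+6 = 8 — doesn't qualify, so Out. (10, 11): 10+11 = 21 — qualifies, so In.

Out, Out, In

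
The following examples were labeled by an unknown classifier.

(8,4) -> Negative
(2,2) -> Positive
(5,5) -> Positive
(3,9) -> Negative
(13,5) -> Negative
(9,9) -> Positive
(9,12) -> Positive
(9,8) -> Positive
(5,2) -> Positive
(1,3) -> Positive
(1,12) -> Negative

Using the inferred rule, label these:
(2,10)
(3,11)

The classifier is using: |first − second| ≤ 3.

Negative, Negative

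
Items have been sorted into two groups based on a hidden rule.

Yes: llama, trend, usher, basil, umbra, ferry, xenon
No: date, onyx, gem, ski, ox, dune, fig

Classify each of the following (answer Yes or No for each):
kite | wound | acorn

No, Yes, Yes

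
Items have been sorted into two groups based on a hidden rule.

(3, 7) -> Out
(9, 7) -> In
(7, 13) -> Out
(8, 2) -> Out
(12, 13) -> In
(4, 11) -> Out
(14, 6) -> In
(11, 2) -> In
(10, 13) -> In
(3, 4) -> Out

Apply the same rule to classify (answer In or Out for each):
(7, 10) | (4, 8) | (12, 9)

Out, Out, In

One predicate separates the groups cleanly: first ≥ 9.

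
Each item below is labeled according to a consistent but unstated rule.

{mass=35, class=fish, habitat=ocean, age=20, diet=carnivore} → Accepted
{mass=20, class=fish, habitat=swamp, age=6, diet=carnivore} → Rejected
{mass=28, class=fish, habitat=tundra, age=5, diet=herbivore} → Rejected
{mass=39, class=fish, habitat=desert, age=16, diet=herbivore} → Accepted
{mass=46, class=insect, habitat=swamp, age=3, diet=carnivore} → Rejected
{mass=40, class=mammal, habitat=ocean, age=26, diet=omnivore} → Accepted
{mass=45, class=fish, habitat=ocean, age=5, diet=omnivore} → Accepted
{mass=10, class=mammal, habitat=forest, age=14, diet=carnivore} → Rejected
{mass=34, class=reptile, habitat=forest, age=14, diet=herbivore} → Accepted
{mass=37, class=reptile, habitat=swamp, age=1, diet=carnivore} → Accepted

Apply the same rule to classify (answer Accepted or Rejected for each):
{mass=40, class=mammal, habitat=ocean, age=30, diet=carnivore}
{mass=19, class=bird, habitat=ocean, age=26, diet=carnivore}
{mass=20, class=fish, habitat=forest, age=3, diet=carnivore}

The classifier is using: mass ≥ 34 AND mass ≤ 45.
{mass=40, class=mammal, habitat=ocean, age=30, diet=carnivore}: mass = 40, checks out → Accepted.
{mass=19, class=bird, habitat=ocean, age=26, diet=carnivore}: mass = 19, fails the rule → Rejected.
{mass=20, class=fish, habitat=forest, age=3, diet=carnivore}: mass = 20, fails the rule → Rejected.

Accepted, Rejected, Rejected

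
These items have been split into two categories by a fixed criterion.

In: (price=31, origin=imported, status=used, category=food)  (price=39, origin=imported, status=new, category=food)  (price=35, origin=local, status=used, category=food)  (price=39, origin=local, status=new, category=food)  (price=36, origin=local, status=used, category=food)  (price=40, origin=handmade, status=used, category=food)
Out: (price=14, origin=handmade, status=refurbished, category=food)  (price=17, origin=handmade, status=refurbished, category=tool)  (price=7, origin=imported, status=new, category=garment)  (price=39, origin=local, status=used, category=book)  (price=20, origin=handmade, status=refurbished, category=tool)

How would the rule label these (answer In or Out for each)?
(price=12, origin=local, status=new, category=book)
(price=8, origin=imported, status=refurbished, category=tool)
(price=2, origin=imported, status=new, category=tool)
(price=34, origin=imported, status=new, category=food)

Out, Out, Out, In

Rule: category is food AND price ≥ 17. This holds for each 'In' example and fails for each 'Out' one.
(price=12, origin=local, status=new, category=book): category is book, price = 12 — fails this test, so Out.
(price=8, origin=imported, status=refurbished, category=tool): category is tool, price = 8 — fails this test, so Out.
(price=2, origin=imported, status=new, category=tool): category is tool, price = 2 — fails this test, so Out.
(price=34, origin=imported, status=new, category=food): category is food, price = 34 — meets the rule, so In.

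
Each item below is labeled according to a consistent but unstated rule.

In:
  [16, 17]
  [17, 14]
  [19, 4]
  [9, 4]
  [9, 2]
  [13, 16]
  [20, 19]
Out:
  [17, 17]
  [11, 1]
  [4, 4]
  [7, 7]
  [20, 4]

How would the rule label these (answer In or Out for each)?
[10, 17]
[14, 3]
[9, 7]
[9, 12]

In, In, Out, In

Checking candidate rules against both groups, what survives is: sum is odd.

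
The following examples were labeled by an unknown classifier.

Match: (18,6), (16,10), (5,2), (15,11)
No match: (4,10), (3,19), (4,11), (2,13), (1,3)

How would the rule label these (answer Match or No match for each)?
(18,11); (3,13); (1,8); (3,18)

Match, No match, No match, No match

All 'Match' examples share one property — first > second — and every 'No match' example lacks it.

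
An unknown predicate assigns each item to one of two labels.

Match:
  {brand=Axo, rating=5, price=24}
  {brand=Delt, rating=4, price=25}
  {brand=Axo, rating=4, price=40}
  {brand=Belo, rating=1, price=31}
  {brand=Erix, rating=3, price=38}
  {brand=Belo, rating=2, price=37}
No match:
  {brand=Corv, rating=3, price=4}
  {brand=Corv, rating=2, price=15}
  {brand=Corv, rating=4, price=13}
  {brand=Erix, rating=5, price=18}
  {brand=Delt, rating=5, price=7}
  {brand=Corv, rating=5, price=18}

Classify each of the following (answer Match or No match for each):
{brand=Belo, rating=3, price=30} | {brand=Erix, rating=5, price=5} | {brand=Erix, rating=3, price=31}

One predicate separates the groups cleanly: price ≥ 24.
Match: {brand=Belo, rating=3, price=30}, since price = 30. No match: {brand=Erix, rating=5, price=5}, since price = 5. Match: {brand=Erix, rating=3, price=31}, since price = 31.

Match, No match, Match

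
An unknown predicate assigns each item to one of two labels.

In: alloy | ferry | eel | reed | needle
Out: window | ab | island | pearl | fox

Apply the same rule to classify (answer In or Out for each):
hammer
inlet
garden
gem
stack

In, Out, Out, Out, Out

Every 'In' example satisfies: has a double letter. None of the 'Out' examples do.
hammer → 'mm' doubled → In.
inlet → no doubled letter → Out.
garden → no doubled letter → Out.
gem → no doubled letter → Out.
stack → no doubled letter → Out.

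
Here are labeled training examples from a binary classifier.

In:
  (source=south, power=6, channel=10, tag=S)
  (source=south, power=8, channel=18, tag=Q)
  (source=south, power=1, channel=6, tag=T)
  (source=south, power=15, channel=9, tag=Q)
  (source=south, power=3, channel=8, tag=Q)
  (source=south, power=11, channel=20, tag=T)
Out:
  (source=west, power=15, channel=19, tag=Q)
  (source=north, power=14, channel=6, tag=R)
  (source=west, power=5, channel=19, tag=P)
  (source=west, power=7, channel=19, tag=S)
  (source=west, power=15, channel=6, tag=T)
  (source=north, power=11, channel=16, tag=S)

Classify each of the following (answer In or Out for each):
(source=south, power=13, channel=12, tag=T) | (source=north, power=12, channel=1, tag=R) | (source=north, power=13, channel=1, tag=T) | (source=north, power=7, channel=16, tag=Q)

In, Out, Out, Out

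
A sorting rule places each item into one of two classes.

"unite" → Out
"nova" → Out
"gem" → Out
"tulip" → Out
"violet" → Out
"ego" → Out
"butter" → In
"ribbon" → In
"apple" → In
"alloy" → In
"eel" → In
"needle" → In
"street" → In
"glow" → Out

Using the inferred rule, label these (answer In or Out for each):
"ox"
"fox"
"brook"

Out, Out, In

The pattern is that an item is 'In' exactly when: has a double letter.
"ox": no doubled letter — does not fit, so Out. "fox": no doubled letter — does not fit, so Out. "brook": 'oo' doubled — satisfies this, so In.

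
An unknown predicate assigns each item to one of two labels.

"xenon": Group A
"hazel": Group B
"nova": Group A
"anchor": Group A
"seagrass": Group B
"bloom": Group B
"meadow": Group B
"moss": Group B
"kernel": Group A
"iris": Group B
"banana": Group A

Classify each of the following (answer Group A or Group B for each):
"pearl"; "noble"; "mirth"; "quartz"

Group B, Group A, Group B, Group B

The classifier is using: contains 'n'.
"pearl": no 'n' — doesn't qualify, so Group B. "noble": has 'n' — passes, so Group A. "mirth": no 'n' — doesn't qualify, so Group B. "quartz": no 'n' — doesn't qualify, so Group B.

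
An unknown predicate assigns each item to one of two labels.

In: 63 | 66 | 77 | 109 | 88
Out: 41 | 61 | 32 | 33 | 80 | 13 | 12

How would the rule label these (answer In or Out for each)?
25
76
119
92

Out, In, In, In

One predicate separates the groups cleanly: digit sum ≥ 9.
25 → digit sum 2+5 = 7 → Out.
76 → digit sum 7+6 = 13 → In.
119 → digit sum 1+1+9 = 11 → In.
92 → digit sum 9+2 = 11 → In.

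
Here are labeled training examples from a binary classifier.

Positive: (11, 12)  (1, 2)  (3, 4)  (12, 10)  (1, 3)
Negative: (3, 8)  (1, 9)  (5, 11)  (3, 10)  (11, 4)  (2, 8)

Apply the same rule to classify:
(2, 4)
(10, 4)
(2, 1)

The classifier is using: |first − second| ≤ 2.

Positive, Negative, Positive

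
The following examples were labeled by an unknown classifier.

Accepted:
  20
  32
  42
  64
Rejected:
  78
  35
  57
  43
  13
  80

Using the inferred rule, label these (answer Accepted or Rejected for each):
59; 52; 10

Rejected, Accepted, Accepted

One predicate separates the groups cleanly: even AND at most 64.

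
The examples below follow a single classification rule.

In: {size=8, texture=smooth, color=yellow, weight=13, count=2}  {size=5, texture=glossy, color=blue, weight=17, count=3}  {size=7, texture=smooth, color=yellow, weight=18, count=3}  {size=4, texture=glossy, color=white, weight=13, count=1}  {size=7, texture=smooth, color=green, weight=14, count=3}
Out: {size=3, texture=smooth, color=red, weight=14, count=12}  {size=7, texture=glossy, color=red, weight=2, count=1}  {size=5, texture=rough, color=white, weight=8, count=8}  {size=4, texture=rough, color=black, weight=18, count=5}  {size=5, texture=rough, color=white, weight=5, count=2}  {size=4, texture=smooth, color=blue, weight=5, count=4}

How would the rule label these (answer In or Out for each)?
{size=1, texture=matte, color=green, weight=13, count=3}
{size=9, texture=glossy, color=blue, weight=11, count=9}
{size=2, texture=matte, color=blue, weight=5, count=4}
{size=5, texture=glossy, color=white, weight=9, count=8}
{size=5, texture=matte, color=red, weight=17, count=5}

The distinguishing property — weight ≥ 8 AND count ≤ 3 — holds for all the 'In' cases and none of the 'Out' cases.
{size=1, texture=matte, color=green, weight=13, count=3} — weight = 13, count = 3, hence In.
{size=9, texture=glossy, color=blue, weight=11, count=9} — weight = 11, count = 9, hence Out.
{size=2, texture=matte, color=blue, weight=5, count=4} — weight = 5, count = 4, hence Out.
{size=5, texture=glossy, color=white, weight=9, count=8} — weight = 9, count = 8, hence Out.
{size=5, texture=matte, color=red, weight=17, count=5} — weight = 17, count = 5, hence Out.

In, Out, Out, Out, Out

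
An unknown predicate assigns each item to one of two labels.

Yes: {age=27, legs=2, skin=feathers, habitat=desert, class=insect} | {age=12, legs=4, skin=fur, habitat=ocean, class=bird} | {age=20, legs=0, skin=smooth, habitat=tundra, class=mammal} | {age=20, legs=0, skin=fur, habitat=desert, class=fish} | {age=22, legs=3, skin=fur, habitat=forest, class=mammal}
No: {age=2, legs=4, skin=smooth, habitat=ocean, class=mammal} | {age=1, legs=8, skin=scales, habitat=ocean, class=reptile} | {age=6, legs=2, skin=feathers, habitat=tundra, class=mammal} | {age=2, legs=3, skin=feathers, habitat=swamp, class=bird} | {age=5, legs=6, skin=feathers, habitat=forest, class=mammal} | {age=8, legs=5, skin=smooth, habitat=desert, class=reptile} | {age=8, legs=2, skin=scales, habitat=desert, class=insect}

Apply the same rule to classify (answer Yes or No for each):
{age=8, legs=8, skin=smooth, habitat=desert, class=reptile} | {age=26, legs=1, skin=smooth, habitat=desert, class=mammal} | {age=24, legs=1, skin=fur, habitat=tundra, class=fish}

No, Yes, Yes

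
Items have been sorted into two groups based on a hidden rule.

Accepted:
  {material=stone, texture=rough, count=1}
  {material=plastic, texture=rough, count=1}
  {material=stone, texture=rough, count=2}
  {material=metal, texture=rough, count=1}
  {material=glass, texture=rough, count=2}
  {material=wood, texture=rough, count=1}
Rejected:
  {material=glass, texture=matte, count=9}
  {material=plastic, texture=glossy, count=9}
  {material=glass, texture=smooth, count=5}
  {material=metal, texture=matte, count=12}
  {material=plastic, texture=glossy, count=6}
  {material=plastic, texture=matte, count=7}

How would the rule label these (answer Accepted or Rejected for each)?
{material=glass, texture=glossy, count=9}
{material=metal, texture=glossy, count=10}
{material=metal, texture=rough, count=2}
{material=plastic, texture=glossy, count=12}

Rejected, Rejected, Accepted, Rejected

The distinguishing property — texture is rough — holds for all the 'Accepted' cases and none of the 'Rejected' cases.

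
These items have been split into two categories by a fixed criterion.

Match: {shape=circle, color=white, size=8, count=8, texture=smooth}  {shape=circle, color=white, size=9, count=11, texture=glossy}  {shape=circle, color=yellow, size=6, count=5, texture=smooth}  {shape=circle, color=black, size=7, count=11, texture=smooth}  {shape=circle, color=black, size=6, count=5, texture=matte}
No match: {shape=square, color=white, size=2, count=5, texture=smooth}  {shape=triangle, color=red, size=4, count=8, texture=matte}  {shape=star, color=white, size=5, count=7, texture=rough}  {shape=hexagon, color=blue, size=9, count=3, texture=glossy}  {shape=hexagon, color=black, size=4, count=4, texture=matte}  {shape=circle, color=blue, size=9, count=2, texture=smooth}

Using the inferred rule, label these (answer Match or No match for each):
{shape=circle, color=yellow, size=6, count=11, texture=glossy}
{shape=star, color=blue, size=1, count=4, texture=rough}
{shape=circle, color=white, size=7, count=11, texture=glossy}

Match, No match, Match

The pattern is that an item is 'Match' exactly when: shape is circle AND count ≥ 3.
{shape=circle, color=yellow, size=6, count=11, texture=glossy}: shape is circle, count = 11, qualifies → Match.
{shape=star, color=blue, size=1, count=4, texture=rough}: shape is star, count = 4, does not satisfy this → No match.
{shape=circle, color=white, size=7, count=11, texture=glossy}: shape is circle, count = 11, qualifies → Match.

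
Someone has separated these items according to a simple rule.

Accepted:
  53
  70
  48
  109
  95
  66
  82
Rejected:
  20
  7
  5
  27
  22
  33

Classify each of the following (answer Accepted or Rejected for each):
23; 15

The classifier is using: at least 48.

Rejected, Rejected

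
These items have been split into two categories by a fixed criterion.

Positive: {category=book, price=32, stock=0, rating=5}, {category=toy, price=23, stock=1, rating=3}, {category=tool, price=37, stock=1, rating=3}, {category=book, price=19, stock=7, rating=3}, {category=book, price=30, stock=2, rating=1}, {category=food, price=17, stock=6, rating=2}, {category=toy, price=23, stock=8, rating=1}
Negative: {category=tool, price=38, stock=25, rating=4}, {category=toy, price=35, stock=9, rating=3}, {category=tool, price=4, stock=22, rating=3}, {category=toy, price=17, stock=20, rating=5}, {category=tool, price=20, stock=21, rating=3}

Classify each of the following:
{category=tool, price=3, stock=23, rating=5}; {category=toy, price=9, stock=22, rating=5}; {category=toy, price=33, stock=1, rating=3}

Negative, Negative, Positive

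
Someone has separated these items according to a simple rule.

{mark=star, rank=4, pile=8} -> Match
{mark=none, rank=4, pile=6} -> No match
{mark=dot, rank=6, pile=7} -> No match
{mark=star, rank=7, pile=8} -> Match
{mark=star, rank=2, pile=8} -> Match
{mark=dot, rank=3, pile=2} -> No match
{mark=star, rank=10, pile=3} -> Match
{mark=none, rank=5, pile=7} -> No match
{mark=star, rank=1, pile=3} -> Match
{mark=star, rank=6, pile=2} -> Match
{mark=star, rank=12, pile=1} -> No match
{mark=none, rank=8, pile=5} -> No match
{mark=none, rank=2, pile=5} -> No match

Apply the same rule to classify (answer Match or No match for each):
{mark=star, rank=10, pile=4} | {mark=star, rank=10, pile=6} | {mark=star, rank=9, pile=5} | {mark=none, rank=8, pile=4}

Match, Match, Match, No match

The rule appears to be: mark is star AND pile ≥ 2.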